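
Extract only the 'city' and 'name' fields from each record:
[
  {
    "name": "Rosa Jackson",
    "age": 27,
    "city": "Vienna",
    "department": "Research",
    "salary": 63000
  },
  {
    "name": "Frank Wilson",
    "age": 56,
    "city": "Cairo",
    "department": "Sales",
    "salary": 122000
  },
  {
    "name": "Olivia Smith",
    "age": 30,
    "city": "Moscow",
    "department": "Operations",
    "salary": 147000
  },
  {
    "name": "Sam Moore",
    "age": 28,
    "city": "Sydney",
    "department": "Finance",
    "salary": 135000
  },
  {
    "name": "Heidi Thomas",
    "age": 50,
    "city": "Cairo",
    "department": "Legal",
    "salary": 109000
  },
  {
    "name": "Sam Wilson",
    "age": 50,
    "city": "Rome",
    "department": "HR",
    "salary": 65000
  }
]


Original: 6 records with fields: name, age, city, department, salary
Keep: ['city', 'name']
Drop: ['age', 'department', 'salary']
Result: 6 records, 2 fields each

[
  {
    "city": "Vienna",
    "name": "Rosa Jackson"
  },
  {
    "city": "Cairo",
    "name": "Frank Wilson"
  },
  {
    "city": "Moscow",
    "name": "Olivia Smith"
  },
  {
    "city": "Sydney",
    "name": "Sam Moore"
  },
  {
    "city": "Cairo",
    "name": "Heidi Thomas"
  },
  {
    "city": "Rome",
    "name": "Sam Wilson"
  }
]


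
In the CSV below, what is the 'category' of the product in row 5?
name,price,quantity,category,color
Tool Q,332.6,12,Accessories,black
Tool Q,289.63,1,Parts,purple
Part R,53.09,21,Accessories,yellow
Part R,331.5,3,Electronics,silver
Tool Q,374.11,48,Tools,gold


Query: Row 5 ('Tool Q'), column 'category'
Value: Tools

Tools


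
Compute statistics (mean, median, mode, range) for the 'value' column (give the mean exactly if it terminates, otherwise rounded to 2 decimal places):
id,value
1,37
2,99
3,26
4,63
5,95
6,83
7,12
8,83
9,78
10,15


Data: [37, 99, 26, 63, 95, 83, 12, 83, 78, 15]
Count: 10
Sum: 591
Mean: 591/10 = 59.1
Sorted: [12, 15, 26, 37, 63, 78, 83, 83, 95, 99]
Median: 70.5
Mode: 83 (2 times)
Range: 99 - 12 = 87
Min: 12, Max: 99

mean=59.1, median=70.5, mode=83, range=87


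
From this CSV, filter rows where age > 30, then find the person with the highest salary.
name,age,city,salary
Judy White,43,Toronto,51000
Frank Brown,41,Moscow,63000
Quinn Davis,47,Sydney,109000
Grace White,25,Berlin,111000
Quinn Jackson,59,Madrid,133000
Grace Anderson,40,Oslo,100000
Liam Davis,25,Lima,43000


Filter: age > 30
Sort by: salary (descending)

Filtered records (5):
  Quinn Jackson, age 59, salary $133000
  Quinn Davis, age 47, salary $109000
  Grace Anderson, age 40, salary $100000
  Frank Brown, age 41, salary $63000
  Judy White, age 43, salary $51000

Highest salary: Quinn Jackson ($133000)

Quinn Jackson


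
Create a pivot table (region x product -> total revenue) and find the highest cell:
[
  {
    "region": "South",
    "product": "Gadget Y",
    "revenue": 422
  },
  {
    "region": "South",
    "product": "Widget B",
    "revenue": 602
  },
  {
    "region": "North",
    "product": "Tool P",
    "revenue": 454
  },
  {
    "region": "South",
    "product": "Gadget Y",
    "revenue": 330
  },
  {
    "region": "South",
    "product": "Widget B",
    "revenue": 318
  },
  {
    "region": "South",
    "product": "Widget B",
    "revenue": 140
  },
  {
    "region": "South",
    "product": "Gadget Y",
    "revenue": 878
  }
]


Pivot: region (rows) x product (columns) -> total revenue

     Gadget Y      Tool P        Widget B    
North            0           454             0  
South         1630             0          1060  

Highest: South / Gadget Y = $1630

South / Gadget Y = $1630


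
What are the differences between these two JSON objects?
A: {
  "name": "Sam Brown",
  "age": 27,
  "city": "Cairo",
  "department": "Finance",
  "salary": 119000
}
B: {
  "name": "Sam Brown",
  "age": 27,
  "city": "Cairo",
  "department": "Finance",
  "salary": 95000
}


Comparing each field (in key order):
  name: same
  age: same
  city: same
  department: same
  salary: DIFFERENT
Differences:
  salary: 119000 -> 95000

1 field(s) changed

1 change: salary


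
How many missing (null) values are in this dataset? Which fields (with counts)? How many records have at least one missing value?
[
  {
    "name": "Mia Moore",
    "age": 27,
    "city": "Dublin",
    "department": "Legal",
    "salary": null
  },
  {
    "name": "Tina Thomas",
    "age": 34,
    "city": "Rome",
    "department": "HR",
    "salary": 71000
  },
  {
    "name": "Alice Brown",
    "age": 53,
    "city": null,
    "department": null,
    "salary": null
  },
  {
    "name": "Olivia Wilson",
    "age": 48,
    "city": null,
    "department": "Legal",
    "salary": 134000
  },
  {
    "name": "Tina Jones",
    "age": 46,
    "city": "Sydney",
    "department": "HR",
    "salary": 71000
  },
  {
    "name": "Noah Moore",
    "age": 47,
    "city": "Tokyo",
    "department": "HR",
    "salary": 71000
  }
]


Checking for missing (null) values in 6 records:

  Mia Moore: salary
  Tina Thomas: complete
  Alice Brown: city, department, salary
  Olivia Wilson: city
  Tina Jones: complete
  Noah Moore: complete

Per field:
  name: 0 missing
  age: 0 missing
  city: 2 missing
  department: 1 missing
  salary: 2 missing

Total missing values: 5
Records with any missing: 3

5 missing values (city: 2, department: 1, salary: 2); 3 incomplete records


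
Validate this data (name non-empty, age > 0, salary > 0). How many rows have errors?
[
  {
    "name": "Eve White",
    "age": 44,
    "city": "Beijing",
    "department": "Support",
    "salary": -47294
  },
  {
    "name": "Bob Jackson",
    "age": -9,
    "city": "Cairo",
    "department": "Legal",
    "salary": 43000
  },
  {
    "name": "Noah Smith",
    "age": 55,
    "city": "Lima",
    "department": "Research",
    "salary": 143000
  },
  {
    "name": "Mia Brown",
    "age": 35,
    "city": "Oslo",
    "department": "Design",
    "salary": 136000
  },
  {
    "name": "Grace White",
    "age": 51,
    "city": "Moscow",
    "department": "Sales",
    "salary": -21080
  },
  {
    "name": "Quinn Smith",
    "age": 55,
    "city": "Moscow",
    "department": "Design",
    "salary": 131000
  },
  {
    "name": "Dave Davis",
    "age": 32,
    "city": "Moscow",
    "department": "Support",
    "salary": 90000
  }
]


Validating 7 records:
Rules: name non-empty, age > 0, salary > 0

  Row 1 (Eve White): negative salary: -47294
  Row 2 (Bob Jackson): negative age: -9
  Row 3 (Noah Smith): OK
  Row 4 (Mia Brown): OK
  Row 5 (Grace White): negative salary: -21080
  Row 6 (Quinn Smith): OK
  Row 7 (Dave Davis): OK

Total errors: 3

3 errors


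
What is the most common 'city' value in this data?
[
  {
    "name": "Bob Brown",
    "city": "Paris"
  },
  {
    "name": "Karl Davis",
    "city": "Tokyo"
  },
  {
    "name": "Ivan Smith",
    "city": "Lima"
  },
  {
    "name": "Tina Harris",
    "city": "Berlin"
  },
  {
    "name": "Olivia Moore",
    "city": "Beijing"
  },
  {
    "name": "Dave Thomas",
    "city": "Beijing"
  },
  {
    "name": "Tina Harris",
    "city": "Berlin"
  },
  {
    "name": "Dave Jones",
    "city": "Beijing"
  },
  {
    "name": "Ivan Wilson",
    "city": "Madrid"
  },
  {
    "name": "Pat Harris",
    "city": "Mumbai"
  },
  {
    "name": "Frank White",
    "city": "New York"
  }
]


Counting 'city' values across 11 records:

  Beijing: 3 ###
  Berlin: 2 ##
  Paris: 1 #
  Tokyo: 1 #
  Lima: 1 #
  Madrid: 1 #
  Mumbai: 1 #
  New York: 1 #

Most common: Beijing (3 times)

Beijing (3 times)


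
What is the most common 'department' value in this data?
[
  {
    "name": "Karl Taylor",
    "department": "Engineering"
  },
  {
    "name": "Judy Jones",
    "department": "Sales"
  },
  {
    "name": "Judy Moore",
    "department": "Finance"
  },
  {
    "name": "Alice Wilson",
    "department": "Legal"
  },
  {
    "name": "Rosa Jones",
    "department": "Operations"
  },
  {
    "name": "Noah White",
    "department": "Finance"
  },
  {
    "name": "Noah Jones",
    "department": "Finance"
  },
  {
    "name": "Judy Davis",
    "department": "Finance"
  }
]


Counting 'department' values across 8 records:

  Finance: 4 ####
  Engineering: 1 #
  Sales: 1 #
  Legal: 1 #
  Operations: 1 #

Most common: Finance (4 times)

Finance (4 times)


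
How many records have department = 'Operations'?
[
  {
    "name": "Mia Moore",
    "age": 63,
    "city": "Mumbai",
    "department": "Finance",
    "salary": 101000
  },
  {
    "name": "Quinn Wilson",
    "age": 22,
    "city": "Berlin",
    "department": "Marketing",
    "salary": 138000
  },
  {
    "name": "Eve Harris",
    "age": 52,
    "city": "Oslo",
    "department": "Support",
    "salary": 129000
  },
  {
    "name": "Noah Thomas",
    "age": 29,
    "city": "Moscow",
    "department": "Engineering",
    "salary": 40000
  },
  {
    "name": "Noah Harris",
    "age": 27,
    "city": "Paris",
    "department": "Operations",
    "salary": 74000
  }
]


Data: 5 records
Condition: department = 'Operations'

Checking each record:
  Mia Moore: Finance
  Quinn Wilson: Marketing
  Eve Harris: Support
  Noah Thomas: Engineering
  Noah Harris: Operations MATCH

Count: 1

1


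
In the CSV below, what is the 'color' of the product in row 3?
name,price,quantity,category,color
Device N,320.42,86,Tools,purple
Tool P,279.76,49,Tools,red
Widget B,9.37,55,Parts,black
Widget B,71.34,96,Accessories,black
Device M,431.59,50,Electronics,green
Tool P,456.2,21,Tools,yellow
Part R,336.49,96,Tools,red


Query: Row 3 ('Widget B'), column 'color'
Value: black

black


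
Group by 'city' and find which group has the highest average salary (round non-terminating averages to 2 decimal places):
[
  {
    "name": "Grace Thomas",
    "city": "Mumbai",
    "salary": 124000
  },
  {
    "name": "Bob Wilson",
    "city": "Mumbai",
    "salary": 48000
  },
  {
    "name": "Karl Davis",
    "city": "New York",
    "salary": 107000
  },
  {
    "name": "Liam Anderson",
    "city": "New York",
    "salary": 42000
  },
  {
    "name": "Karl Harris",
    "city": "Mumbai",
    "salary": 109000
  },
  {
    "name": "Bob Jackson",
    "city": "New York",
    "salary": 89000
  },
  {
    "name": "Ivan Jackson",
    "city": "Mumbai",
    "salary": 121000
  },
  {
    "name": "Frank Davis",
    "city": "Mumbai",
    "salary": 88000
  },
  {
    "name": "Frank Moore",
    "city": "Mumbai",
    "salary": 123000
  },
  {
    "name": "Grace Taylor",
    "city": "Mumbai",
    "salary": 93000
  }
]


Group by: city

Groups:
  Mumbai: 7 people, avg salary = 706000/7 ≈ $100857.14
  New York: 3 people, avg salary = 238000/3 ≈ $79333.33

Highest average salary: Mumbai (≈$100857.14)

Mumbai (≈$100857.14)


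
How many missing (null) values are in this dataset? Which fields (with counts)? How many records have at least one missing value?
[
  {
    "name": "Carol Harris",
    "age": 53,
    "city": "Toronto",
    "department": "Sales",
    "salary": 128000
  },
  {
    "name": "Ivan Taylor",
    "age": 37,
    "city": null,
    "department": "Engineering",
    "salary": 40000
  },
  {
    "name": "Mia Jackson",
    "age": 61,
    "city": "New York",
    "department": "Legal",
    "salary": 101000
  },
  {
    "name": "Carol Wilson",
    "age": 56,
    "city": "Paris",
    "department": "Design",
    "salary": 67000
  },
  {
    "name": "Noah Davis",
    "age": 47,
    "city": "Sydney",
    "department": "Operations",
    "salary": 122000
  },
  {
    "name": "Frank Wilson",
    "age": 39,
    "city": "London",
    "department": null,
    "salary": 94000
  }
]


Checking for missing (null) values in 6 records:

  Carol Harris: complete
  Ivan Taylor: city
  Mia Jackson: complete
  Carol Wilson: complete
  Noah Davis: complete
  Frank Wilson: department

Per field:
  name: 0 missing
  age: 0 missing
  city: 1 missing
  department: 1 missing
  salary: 0 missing

Total missing values: 2
Records with any missing: 2

2 missing values (city: 1, department: 1); 2 incomplete records


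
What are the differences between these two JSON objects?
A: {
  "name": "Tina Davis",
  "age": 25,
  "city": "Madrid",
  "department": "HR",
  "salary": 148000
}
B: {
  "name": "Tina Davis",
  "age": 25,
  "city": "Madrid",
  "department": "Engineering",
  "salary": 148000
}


Comparing each field (in key order):
  name: same
  age: same
  city: same
  department: DIFFERENT
  salary: same
Differences:
  department: HR -> Engineering

1 field(s) changed

1 change: department


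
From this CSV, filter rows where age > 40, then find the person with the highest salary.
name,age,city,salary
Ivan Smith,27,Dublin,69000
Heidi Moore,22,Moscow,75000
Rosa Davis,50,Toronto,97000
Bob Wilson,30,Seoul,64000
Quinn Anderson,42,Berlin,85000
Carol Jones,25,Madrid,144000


Filter: age > 40
Sort by: salary (descending)

Filtered records (2):
  Rosa Davis, age 50, salary $97000
  Quinn Anderson, age 42, salary $85000

Highest salary: Rosa Davis ($97000)

Rosa Davis


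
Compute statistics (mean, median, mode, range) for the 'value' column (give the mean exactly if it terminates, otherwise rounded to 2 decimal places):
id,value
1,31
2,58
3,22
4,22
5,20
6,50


Data: [31, 58, 22, 22, 20, 50]
Count: 6
Sum: 203
Mean: 203/6 ≈ 33.83 (rounded to 2 decimal places)
Sorted: [20, 22, 22, 31, 50, 58]
Median: 26.5
Mode: 22 (2 times)
Range: 58 - 20 = 38
Min: 20, Max: 58

mean≈33.83, median=26.5, mode=22, range=38


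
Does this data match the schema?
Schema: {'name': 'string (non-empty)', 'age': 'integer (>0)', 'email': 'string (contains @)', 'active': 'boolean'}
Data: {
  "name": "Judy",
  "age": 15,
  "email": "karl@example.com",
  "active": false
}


Validating each field against schema:
  name: OK (non-empty string)
  age: OK (positive integer)
  email: OK (string with @)
  active: OK (boolean)

Result: VALID

VALID


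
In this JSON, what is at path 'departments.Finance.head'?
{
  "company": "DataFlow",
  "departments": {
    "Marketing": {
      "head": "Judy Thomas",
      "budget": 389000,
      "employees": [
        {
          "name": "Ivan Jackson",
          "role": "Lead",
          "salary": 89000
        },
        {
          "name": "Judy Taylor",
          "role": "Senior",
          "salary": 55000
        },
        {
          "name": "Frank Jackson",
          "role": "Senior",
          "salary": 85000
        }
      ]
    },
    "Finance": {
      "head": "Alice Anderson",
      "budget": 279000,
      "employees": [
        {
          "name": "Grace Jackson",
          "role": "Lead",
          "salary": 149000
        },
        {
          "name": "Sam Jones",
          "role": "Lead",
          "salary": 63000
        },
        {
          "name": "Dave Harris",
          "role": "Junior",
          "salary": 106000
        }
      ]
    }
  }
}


Path: departments.Finance.head

Navigate:
  -> departments
  -> Finance
  -> head = 'Alice Anderson'

Alice Anderson


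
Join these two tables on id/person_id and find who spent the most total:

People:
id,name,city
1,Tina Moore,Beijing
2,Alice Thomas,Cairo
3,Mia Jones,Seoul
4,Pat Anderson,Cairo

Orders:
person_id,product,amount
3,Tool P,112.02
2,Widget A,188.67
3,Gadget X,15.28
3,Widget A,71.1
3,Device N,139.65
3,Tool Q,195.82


Join on: people.id = orders.person_id

Joined rows:
  Mia Jones (Seoul) bought Tool P for $112.02
  Alice Thomas (Cairo) bought Widget A for $188.67
  Mia Jones (Seoul) bought Gadget X for $15.28
  Mia Jones (Seoul) bought Widget A for $71.1
  Mia Jones (Seoul) bought Device N for $139.65
  Mia Jones (Seoul) bought Tool Q for $195.82

Total per person:
  Mia Jones: $533.87
  Alice Thomas: $188.67

Top spender: Mia Jones ($533.87)

Mia Jones ($533.87)


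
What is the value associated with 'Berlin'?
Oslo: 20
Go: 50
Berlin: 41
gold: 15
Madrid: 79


Looking up key 'Berlin'
Value: 41

41


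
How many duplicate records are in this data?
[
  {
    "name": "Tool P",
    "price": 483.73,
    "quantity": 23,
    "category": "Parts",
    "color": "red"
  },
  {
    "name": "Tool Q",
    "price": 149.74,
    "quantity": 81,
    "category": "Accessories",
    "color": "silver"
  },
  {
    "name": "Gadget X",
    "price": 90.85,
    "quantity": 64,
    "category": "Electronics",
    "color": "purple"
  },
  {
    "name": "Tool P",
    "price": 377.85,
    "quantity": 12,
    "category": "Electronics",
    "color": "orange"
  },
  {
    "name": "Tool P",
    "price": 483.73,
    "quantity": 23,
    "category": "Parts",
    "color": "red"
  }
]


Checking 5 records for duplicates:

  Row 1: Tool P ($483.73, qty 23)
  Row 2: Tool Q ($149.74, qty 81)
  Row 3: Gadget X ($90.85, qty 64)
  Row 4: Tool P ($377.85, qty 12)
  Row 5: Tool P ($483.73, qty 23) <-- DUPLICATE

Duplicates found: 1
Unique records: 4

1 duplicates, 4 unique


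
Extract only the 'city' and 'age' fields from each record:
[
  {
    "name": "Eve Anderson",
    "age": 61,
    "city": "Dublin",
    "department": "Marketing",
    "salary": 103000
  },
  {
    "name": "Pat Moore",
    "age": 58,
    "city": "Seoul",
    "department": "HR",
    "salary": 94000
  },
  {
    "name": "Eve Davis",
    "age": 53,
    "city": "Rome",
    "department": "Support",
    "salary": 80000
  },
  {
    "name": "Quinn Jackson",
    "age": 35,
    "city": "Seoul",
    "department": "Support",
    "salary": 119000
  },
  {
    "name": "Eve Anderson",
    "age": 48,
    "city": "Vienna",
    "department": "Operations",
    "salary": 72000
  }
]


Original: 5 records with fields: name, age, city, department, salary
Keep: ['city', 'age']
Drop: ['name', 'department', 'salary']
Result: 5 records, 2 fields each

[
  {
    "city": "Dublin",
    "age": 61
  },
  {
    "city": "Seoul",
    "age": 58
  },
  {
    "city": "Rome",
    "age": 53
  },
  {
    "city": "Seoul",
    "age": 35
  },
  {
    "city": "Vienna",
    "age": 48
  }
]


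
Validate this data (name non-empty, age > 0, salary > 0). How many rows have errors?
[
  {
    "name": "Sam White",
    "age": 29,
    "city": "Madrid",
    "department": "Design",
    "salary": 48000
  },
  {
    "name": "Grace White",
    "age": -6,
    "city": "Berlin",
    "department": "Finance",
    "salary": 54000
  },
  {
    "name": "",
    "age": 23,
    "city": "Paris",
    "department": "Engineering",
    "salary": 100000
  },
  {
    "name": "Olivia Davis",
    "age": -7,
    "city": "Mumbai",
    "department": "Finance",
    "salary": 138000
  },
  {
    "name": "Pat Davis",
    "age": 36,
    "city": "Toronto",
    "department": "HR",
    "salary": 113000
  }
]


Validating 5 records:
Rules: name non-empty, age > 0, salary > 0

  Row 1 (Sam White): OK
  Row 2 (Grace White): negative age: -6
  Row 3 (???): empty name
  Row 4 (Olivia Davis): negative age: -7
  Row 5 (Pat Davis): OK

Total errors: 3

3 errors


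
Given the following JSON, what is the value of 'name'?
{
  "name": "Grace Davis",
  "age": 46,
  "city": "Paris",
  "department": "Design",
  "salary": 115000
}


Looking up field 'name'
Value: Grace Davis

Grace Davis


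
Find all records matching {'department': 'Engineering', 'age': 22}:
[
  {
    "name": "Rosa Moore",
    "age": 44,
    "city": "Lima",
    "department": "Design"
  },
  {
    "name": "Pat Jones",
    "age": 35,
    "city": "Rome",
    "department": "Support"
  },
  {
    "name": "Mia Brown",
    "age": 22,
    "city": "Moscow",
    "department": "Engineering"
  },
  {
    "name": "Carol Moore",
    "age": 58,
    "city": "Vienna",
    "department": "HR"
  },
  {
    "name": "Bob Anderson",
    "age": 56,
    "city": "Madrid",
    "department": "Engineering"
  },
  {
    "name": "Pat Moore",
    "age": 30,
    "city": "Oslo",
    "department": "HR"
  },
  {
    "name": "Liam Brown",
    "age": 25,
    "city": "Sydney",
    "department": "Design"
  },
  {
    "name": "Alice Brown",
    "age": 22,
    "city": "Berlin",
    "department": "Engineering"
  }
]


Search criteria: {'department': 'Engineering', 'age': 22}

Checking 8 records:
  Rosa Moore: {department: Design, age: 44}
  Pat Jones: {department: Support, age: 35}
  Mia Brown: {department: Engineering, age: 22} <-- MATCH
  Carol Moore: {department: HR, age: 58}
  Bob Anderson: {department: Engineering, age: 56}
  Pat Moore: {department: HR, age: 30}
  Liam Brown: {department: Design, age: 25}
  Alice Brown: {department: Engineering, age: 22} <-- MATCH

Matches: ["Mia Brown", "Alice Brown"]

["Mia Brown", "Alice Brown"]


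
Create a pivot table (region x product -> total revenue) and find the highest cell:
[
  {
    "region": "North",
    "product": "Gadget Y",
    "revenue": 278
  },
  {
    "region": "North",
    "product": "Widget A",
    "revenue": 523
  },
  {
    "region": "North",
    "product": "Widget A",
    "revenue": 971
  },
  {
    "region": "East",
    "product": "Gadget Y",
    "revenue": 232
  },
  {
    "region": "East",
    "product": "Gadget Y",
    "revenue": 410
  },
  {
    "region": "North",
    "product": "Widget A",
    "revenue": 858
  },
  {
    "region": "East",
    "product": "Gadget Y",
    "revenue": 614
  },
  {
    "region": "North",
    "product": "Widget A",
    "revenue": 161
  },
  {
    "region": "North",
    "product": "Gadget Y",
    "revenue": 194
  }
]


Pivot: region (rows) x product (columns) -> total revenue

     Gadget Y      Widget A    
East          1256             0  
North          472          2513  

Highest: North / Widget A = $2513

North / Widget A = $2513


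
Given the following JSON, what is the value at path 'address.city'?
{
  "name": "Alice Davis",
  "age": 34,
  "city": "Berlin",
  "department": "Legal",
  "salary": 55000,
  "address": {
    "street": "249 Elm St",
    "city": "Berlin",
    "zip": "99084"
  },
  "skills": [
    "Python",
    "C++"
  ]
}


Query: address.city
Path: address -> city
Value: Berlin

Berlin


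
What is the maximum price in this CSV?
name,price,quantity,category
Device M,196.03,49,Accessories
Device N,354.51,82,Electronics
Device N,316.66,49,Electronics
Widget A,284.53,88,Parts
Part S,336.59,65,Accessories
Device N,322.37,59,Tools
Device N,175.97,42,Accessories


Computing maximum price:
Values: [196.03, 354.51, 316.66, 284.53, 336.59, 322.37, 175.97]
Max = 354.51

354.51


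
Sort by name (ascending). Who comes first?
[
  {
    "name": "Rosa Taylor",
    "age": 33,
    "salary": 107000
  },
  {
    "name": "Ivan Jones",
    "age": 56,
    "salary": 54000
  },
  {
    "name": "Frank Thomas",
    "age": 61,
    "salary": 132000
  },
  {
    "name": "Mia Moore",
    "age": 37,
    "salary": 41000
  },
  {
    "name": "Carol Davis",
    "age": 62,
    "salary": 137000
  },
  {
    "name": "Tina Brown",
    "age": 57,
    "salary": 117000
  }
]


Sort by: name (ascending)

Sorted order:
  1. Carol Davis (name = Carol Davis)
  2. Frank Thomas (name = Frank Thomas)
  3. Ivan Jones (name = Ivan Jones)
  4. Mia Moore (name = Mia Moore)
  5. Rosa Taylor (name = Rosa Taylor)
  6. Tina Brown (name = Tina Brown)

First: Carol Davis

Carol Davis


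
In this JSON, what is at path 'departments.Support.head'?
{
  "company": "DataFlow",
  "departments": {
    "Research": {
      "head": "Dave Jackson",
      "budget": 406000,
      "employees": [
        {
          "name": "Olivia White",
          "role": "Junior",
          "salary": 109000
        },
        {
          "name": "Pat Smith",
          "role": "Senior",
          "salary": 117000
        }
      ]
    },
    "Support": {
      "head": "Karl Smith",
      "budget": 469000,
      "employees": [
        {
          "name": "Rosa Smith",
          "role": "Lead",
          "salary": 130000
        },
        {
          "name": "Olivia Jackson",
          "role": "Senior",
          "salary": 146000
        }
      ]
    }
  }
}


Path: departments.Support.head

Navigate:
  -> departments
  -> Support
  -> head = 'Karl Smith'

Karl Smith


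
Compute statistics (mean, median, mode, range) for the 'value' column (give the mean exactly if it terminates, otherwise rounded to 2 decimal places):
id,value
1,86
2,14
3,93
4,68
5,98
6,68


Data: [86, 14, 93, 68, 98, 68]
Count: 6
Sum: 427
Mean: 427/6 ≈ 71.17 (rounded to 2 decimal places)
Sorted: [14, 68, 68, 86, 93, 98]
Median: 77.0
Mode: 68 (2 times)
Range: 98 - 14 = 84
Min: 14, Max: 98

mean≈71.17, median=77.0, mode=68, range=84


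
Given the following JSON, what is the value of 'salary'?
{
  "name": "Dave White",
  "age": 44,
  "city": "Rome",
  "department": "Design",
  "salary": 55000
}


Looking up field 'salary'
Value: 55000

55000


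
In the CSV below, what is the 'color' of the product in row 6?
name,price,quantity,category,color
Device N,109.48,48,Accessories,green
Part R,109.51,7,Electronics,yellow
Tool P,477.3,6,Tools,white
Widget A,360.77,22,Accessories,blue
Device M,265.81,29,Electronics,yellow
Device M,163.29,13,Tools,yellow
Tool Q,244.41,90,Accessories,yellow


Query: Row 6 ('Device M'), column 'color'
Value: yellow

yellow


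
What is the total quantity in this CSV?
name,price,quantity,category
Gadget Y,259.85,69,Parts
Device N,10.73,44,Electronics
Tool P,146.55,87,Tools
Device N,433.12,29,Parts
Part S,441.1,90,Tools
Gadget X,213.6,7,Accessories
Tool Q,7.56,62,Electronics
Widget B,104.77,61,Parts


Computing total quantity:
Values: [69, 44, 87, 29, 90, 7, 62, 61]
Sum = 449

449


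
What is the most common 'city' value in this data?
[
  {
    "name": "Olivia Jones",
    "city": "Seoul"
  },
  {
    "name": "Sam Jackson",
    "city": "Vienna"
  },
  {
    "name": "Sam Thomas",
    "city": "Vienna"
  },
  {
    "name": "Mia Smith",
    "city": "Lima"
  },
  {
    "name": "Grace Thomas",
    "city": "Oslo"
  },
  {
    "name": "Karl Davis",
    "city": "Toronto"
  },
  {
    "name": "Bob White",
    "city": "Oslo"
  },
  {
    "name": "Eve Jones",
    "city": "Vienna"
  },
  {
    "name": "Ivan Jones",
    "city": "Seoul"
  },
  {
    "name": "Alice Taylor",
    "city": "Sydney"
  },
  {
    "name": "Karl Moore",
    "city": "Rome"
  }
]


Counting 'city' values across 11 records:

  Vienna: 3 ###
  Seoul: 2 ##
  Oslo: 2 ##
  Lima: 1 #
  Toronto: 1 #
  Sydney: 1 #
  Rome: 1 #

Most common: Vienna (3 times)

Vienna (3 times)


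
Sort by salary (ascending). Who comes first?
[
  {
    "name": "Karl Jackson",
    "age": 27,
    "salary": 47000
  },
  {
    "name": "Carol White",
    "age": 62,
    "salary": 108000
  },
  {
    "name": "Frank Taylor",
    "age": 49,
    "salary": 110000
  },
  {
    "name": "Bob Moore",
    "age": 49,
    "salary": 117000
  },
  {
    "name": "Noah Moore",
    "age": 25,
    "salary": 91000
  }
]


Sort by: salary (ascending)

Sorted order:
  1. Karl Jackson (salary = 47000)
  2. Noah Moore (salary = 91000)
  3. Carol White (salary = 108000)
  4. Frank Taylor (salary = 110000)
  5. Bob Moore (salary = 117000)

First: Karl Jackson

Karl Jackson


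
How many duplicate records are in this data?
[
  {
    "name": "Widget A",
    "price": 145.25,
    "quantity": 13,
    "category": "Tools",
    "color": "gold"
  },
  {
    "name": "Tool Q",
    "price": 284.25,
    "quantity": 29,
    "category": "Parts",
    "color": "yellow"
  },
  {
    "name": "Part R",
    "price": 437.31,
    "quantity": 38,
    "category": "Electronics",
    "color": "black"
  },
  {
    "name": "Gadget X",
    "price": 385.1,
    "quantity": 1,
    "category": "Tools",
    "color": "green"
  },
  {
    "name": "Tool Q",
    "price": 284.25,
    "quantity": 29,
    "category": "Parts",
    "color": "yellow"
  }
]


Checking 5 records for duplicates:

  Row 1: Widget A ($145.25, qty 13)
  Row 2: Tool Q ($284.25, qty 29)
  Row 3: Part R ($437.31, qty 38)
  Row 4: Gadget X ($385.1, qty 1)
  Row 5: Tool Q ($284.25, qty 29) <-- DUPLICATE

Duplicates found: 1
Unique records: 4

1 duplicates, 4 unique


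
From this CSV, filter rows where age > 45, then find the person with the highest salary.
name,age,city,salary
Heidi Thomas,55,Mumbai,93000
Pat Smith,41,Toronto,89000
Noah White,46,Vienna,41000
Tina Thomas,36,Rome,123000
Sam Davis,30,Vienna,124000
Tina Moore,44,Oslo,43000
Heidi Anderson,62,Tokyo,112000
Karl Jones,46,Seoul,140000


Filter: age > 45
Sort by: salary (descending)

Filtered records (4):
  Karl Jones, age 46, salary $140000
  Heidi Anderson, age 62, salary $112000
  Heidi Thomas, age 55, salary $93000
  Noah White, age 46, salary $41000

Highest salary: Karl Jones ($140000)

Karl Jones


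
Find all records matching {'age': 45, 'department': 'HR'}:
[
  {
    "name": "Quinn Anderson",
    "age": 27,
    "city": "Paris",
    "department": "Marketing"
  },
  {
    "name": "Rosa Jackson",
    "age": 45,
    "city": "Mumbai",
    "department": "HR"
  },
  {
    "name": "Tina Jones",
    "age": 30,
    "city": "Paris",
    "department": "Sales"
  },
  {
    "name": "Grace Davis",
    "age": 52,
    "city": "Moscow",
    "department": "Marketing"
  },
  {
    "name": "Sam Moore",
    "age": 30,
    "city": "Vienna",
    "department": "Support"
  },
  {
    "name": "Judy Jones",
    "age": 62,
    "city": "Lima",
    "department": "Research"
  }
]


Search criteria: {'age': 45, 'department': 'HR'}

Checking 6 records:
  Quinn Anderson: {age: 27, department: Marketing}
  Rosa Jackson: {age: 45, department: HR} <-- MATCH
  Tina Jones: {age: 30, department: Sales}
  Grace Davis: {age: 52, department: Marketing}
  Sam Moore: {age: 30, department: Support}
  Judy Jones: {age: 62, department: Research}

Matches: ["Rosa Jackson"]

["Rosa Jackson"]


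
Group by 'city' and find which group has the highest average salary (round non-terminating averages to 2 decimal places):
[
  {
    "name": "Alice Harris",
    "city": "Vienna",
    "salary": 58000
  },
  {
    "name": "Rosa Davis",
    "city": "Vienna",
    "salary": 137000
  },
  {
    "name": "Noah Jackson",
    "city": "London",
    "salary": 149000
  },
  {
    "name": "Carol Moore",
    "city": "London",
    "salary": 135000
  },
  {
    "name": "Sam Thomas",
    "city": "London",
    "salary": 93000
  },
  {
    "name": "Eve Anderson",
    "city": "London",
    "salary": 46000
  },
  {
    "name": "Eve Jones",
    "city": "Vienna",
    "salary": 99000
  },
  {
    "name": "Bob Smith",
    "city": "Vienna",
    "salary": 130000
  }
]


Group by: city

Groups:
  London: 4 people, avg salary = 423000/4 = $105750
  Vienna: 4 people, avg salary = 424000/4 = $106000

Highest average salary: Vienna ($106000)

Vienna ($106000)


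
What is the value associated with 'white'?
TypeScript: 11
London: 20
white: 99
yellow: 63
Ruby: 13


Looking up key 'white'
Value: 99

99


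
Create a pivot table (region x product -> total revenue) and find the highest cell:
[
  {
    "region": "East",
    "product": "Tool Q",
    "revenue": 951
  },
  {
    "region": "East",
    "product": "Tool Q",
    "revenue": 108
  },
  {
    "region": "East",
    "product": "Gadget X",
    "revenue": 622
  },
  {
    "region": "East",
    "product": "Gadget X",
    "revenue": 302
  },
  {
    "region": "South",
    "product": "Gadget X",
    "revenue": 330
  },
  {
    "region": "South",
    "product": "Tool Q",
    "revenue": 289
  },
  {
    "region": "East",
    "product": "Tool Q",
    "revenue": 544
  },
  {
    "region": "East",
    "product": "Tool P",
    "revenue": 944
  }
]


Pivot: region (rows) x product (columns) -> total revenue

     Gadget X      Tool P        Tool Q      
East           924           944          1603  
South          330             0           289  

Highest: East / Tool Q = $1603

East / Tool Q = $1603


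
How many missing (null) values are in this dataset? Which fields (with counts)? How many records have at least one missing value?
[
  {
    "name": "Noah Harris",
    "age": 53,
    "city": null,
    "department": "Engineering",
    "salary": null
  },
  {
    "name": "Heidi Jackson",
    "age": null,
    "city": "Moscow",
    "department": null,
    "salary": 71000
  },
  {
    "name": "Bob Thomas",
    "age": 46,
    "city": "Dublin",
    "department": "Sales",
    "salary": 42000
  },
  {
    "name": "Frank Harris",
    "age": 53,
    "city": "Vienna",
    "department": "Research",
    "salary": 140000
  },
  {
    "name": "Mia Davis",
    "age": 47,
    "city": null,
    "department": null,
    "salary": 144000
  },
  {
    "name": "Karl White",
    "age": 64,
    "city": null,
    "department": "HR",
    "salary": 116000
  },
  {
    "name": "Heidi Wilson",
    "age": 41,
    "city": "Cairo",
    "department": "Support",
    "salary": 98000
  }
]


Checking for missing (null) values in 7 records:

  Noah Harris: city, salary
  Heidi Jackson: age, department
  Bob Thomas: complete
  Frank Harris: complete
  Mia Davis: city, department
  Karl White: city
  Heidi Wilson: complete

Per field:
  name: 0 missing
  age: 1 missing
  city: 3 missing
  department: 2 missing
  salary: 1 missing

Total missing values: 7
Records with any missing: 4

7 missing values (age: 1, city: 3, department: 2, salary: 1); 4 incomplete records


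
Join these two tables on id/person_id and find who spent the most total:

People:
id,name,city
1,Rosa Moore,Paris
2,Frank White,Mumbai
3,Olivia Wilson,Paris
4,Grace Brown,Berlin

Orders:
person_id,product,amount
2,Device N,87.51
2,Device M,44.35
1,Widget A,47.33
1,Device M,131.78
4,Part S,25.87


Join on: people.id = orders.person_id

Joined rows:
  Frank White (Mumbai) bought Device N for $87.51
  Frank White (Mumbai) bought Device M for $44.35
  Rosa Moore (Paris) bought Widget A for $47.33
  Rosa Moore (Paris) bought Device M for $131.78
  Grace Brown (Berlin) bought Part S for $25.87

Total per person:
  Rosa Moore: $179.11
  Frank White: $131.86
  Grace Brown: $25.87

Top spender: Rosa Moore ($179.11)

Rosa Moore ($179.11)


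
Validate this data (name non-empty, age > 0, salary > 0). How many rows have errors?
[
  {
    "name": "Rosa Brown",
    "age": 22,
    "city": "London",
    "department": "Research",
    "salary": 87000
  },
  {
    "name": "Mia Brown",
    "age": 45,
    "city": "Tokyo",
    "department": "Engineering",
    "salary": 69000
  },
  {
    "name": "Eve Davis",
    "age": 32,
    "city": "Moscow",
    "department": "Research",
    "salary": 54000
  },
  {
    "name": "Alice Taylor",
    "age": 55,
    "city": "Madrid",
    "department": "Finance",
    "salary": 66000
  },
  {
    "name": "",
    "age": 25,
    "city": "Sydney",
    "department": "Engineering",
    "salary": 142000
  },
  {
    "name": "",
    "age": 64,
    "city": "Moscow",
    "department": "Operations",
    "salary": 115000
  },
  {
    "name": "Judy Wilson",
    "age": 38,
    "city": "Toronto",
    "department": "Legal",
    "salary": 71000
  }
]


Validating 7 records:
Rules: name non-empty, age > 0, salary > 0

  Row 1 (Rosa Brown): OK
  Row 2 (Mia Brown): OK
  Row 3 (Eve Davis): OK
  Row 4 (Alice Taylor): OK
  Row 5 (???): empty name
  Row 6 (???): empty name
  Row 7 (Judy Wilson): OK

Total errors: 2

2 errors


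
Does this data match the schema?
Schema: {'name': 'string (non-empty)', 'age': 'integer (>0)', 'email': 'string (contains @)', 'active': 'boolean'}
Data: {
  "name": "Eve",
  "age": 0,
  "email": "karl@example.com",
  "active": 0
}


Validating each field against schema:
  name: OK (non-empty string)
  age: FAIL (0 is not > 0)
  email: OK (string with @)
  active: FAIL (0 is not a boolean)

Result: INVALID (2 errors: age, active)

INVALID (2 errors: age, active)


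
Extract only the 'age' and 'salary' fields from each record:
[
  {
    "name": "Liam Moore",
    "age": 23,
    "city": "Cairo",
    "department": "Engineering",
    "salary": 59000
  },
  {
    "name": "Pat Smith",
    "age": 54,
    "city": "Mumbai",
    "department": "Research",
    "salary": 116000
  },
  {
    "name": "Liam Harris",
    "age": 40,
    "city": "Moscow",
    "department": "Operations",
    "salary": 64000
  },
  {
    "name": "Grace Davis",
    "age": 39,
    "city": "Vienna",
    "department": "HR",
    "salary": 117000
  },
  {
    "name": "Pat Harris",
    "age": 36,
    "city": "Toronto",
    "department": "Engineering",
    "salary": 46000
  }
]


Original: 5 records with fields: name, age, city, department, salary
Keep: ['age', 'salary']
Drop: ['name', 'city', 'department']
Result: 5 records, 2 fields each

[
  {
    "age": 23,
    "salary": 59000
  },
  {
    "age": 54,
    "salary": 116000
  },
  {
    "age": 40,
    "salary": 64000
  },
  {
    "age": 39,
    "salary": 117000
  },
  {
    "age": 36,
    "salary": 46000
  }
]


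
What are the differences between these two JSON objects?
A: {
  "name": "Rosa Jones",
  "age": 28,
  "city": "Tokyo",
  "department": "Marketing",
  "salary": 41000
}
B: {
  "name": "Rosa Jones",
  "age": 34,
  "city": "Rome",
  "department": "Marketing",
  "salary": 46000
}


Comparing each field (in key order):
  name: same
  age: DIFFERENT
  city: DIFFERENT
  department: same
  salary: DIFFERENT
Differences:
  age: 28 -> 34
  city: Tokyo -> Rome
  salary: 41000 -> 46000

3 field(s) changed

3 changes: age, city, salary


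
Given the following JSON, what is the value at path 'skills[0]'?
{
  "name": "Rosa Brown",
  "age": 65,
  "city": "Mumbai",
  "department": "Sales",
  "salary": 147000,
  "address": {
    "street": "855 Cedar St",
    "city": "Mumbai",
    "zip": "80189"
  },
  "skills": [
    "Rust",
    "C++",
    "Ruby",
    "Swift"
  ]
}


Query: skills[0]
Path: skills -> first element
Value: Rust

Rust


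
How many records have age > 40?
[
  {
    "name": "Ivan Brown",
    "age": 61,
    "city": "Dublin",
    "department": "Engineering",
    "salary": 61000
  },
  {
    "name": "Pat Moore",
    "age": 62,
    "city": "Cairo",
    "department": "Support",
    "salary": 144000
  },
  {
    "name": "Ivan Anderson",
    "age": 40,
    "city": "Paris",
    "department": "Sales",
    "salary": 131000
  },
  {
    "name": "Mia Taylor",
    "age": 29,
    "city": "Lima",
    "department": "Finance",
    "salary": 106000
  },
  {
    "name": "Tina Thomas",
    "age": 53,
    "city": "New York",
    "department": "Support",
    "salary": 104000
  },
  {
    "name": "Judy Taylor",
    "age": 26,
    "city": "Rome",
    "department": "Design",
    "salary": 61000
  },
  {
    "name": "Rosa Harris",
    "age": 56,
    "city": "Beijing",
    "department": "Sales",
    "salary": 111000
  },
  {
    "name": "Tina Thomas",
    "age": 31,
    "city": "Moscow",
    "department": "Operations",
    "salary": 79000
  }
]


Data: 8 records
Condition: age > 40

Checking each record:
  Ivan Brown: 61 MATCH
  Pat Moore: 62 MATCH
  Ivan Anderson: 40
  Mia Taylor: 29
  Tina Thomas: 53 MATCH
  Judy Taylor: 26
  Rosa Harris: 56 MATCH
  Tina Thomas: 31

Count: 4

4


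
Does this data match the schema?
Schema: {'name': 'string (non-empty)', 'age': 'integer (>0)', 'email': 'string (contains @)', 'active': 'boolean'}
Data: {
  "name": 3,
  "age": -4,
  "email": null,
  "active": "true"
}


Validating each field against schema:
  name: FAIL (3 is not a string)
  age: FAIL (-4 is not > 0)
  email: FAIL (null is not a string)
  active: FAIL ("true" is not a boolean)

Result: INVALID (4 errors: name, age, email, active)

INVALID (4 errors: name, age, email, active)


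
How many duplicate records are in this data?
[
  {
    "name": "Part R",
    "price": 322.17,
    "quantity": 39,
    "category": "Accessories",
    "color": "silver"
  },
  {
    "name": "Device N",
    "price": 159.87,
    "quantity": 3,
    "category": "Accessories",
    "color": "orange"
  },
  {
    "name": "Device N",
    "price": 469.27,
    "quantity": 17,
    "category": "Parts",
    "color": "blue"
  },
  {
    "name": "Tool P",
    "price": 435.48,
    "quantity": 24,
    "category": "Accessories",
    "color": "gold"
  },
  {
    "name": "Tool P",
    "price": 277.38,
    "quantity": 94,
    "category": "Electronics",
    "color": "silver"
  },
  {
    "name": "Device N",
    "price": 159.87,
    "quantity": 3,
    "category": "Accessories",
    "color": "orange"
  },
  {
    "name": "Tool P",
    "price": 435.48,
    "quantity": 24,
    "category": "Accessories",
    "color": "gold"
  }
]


Checking 7 records for duplicates:

  Row 1: Part R ($322.17, qty 39)
  Row 2: Device N ($159.87, qty 3)
  Row 3: Device N ($469.27, qty 17)
  Row 4: Tool P ($435.48, qty 24)
  Row 5: Tool P ($277.38, qty 94)
  Row 6: Device N ($159.87, qty 3) <-- DUPLICATE
  Row 7: Tool P ($435.48, qty 24) <-- DUPLICATE

Duplicates found: 2
Unique records: 5

2 duplicates, 5 unique
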